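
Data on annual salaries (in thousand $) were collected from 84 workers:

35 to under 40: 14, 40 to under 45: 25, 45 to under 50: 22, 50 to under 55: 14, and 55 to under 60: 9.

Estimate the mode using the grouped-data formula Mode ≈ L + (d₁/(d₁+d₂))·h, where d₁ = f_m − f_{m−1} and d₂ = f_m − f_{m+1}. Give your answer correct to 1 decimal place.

Modal class: 40 to under 45 (highest frequency 25).
d₁ = 25 − 14 = 11, d₂ = 25 − 22 = 3
Mode ≈ 40 + (11/(11+3)) × 5 = 40 + 3.9286 = 43.9286

43.9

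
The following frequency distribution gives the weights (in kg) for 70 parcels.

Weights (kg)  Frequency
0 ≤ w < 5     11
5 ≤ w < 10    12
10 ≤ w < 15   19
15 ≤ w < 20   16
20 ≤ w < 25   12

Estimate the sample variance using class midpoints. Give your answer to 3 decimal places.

43.292

Midpoints: 2.5, 7.5, 12.5, 17.5, 22.5
n = 70, Σfm = 905, mean = 12.9286
Σfm² = 14687.5
Σf(m − x̄)² = Σfm² − (Σfm)²/n = 14687.5 − 905²/70 = 2987.1429
Sample variance = 2987.1429 / 69 = 43.2919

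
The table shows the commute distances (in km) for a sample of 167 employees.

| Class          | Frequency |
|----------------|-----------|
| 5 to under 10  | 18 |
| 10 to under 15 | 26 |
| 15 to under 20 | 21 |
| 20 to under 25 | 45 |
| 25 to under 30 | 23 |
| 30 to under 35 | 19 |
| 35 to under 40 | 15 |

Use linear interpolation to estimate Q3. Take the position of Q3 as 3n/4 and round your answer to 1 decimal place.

Cumulative frequencies: 18, 44, 65, 110, 133, 152, 167
n = 167; position = 3n/4 = 125.25.
This falls in the class 25 to under 30: L = 25, F = 110, f = 23, h = 5.
Upper quartile ≈ 25 + ((125.25 − 110) / 23) × 5 = 28.3152

28.3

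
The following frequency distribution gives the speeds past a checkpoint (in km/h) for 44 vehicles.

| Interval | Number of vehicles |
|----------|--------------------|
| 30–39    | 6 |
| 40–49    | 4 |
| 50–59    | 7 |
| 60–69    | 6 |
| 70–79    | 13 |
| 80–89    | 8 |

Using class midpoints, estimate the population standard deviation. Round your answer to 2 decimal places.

16.63

Midpoints: 34.5, 44.5, 54.5, 64.5, 74.5, 84.5
n = 44, Σfm = 2798, mean = 63.5909
Σfm² = 190091
Σf(m − x̄)² = Σfm² − (Σfm)²/n = 190091 − 2798²/44 = 12163.6364
Population variance = 12163.6364 / 44 = 276.4463
Standard deviation = √276.4463 = 16.6267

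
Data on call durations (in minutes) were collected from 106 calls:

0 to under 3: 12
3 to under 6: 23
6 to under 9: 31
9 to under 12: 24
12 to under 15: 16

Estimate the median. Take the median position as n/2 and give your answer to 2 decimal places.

Cumulative frequencies: 12, 35, 66, 90, 106
n = 106; position = n/2 = 53.
This falls in the class 6 to under 9: L = 6, F = 35, f = 31, h = 3.
Median ≈ 6 + ((53 − 35) / 31) × 3 = 7.7419

7.74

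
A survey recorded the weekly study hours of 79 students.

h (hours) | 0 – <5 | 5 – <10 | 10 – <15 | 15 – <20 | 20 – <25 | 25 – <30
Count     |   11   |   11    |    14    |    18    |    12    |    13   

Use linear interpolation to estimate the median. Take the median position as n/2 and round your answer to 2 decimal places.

15.97

Cumulative frequencies: 11, 22, 36, 54, 66, 79
n = 79; position = n/2 = 39.5.
This falls in the class 15 – <20: L = 15, F = 36, f = 18, h = 5.
Median ≈ 15 + ((39.5 − 36) / 18) × 5 = 15.9722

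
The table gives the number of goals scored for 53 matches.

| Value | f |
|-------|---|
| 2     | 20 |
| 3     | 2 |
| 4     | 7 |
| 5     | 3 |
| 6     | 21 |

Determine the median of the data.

4

Cumulative frequencies: 20, 22, 29, 32, 53
n = 53, so the median is the value in position (n+1)/2 = 27.
Position 27 falls at value 4.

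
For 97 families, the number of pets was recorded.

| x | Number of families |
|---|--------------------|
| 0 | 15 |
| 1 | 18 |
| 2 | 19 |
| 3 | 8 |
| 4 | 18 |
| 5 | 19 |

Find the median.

Cumulative frequencies: 15, 33, 52, 60, 78, 97
n = 97, so the median is the value in position (n+1)/2 = 49.
Position 49 falls at value 2.

2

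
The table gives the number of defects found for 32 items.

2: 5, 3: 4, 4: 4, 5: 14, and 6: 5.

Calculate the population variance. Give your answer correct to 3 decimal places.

1.715

Values: 2, 3, 4, 5, 6
n = 32, Σfx = 138, mean = 4.3125
Σfx² = 650
Σf(x − x̄)² = Σfx² − (Σfx)²/n = 650 − 138²/32 = 54.8750
Population variance = 54.8750 / 32 = 1.7148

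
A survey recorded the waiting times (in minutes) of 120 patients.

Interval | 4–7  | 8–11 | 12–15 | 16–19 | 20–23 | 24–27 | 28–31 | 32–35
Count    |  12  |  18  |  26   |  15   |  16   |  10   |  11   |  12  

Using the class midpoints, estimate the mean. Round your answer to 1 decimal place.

18.1

Midpoints: 5.5, 9.5, 13.5, 17.5, 21.5, 25.5, 29.5, 33.5
Σfm = 12×5.5 + 18×9.5 + 26×13.5 + 15×17.5 + 16×21.5 + 10×25.5 + 11×29.5 + 12×33.5 = 2176
n = Σf = 120
Mean = 2176 / 120 = 18.1333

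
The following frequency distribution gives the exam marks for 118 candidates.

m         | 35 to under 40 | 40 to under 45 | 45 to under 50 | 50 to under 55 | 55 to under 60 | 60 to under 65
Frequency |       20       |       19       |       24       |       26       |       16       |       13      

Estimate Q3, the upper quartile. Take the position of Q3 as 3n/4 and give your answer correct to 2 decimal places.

54.90

Cumulative frequencies: 20, 39, 63, 89, 105, 118
n = 118; position = 3n/4 = 88.5.
This falls in the class 50 to under 55: L = 50, F = 63, f = 26, h = 5.
Upper quartile ≈ 50 + ((88.5 − 63) / 26) × 5 = 54.9038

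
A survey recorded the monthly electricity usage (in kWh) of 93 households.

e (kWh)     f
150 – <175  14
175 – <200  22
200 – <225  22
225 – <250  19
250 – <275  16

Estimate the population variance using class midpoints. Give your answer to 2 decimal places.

Midpoints: 162.5, 187.5, 212.5, 237.5, 262.5
n = 93, Σfm = 19787.5, mean = 212.7688
Σfm² = 4310781.25
Σf(m − x̄)² = Σfm² − (Σfm)²/n = 4310781.25 − 19787.5²/93 = 100618.2796
Population variance = 100618.2796 / 93 = 1081.9170

1081.92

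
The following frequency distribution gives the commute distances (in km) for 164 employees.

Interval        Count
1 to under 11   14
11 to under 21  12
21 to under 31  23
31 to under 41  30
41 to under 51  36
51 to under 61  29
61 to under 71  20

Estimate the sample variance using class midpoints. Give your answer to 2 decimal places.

308.73

Midpoints: 6, 16, 26, 36, 46, 56, 66
n = 164, Σfm = 6554, mean = 39.9634
Σfm² = 312244
Σf(m − x̄)² = Σfm² − (Σfm)²/n = 312244 − 6554²/164 = 50323.7805
Sample variance = 50323.7805 / 163 = 308.7348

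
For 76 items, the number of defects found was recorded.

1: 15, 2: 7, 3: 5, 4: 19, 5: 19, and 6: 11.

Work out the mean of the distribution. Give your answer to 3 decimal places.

3.697

Values: 1, 2, 3, 4, 5, 6
Σfx = 15×1 + 7×2 + 5×3 + 19×4 + 19×5 + 11×6 = 281
n = Σf = 76
Mean = 281 / 76 = 3.6974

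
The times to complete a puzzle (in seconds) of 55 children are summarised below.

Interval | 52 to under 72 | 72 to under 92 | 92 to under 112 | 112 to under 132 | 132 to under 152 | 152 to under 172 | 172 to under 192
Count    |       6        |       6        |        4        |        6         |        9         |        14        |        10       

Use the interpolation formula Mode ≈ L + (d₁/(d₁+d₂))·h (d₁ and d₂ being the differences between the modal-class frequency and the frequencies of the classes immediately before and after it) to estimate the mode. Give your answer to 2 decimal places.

Modal class: 152 to under 172 (highest frequency 14).
d₁ = 14 − 9 = 5, d₂ = 14 − 10 = 4
Mode ≈ 152 + (5/(5+4)) × 20 = 152 + 11.1111 = 163.1111

163.11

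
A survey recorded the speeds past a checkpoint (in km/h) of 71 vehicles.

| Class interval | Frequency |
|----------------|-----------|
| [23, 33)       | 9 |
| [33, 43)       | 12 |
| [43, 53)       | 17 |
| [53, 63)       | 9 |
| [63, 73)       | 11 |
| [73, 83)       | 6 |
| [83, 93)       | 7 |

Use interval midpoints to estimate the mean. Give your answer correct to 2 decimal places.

Midpoints: 28, 38, 48, 58, 68, 78, 88
Σfm = 9×28 + 12×38 + 17×48 + 9×58 + 11×68 + 6×78 + 7×88 = 3878
n = Σf = 71
Mean = 3878 / 71 = 54.6197

54.62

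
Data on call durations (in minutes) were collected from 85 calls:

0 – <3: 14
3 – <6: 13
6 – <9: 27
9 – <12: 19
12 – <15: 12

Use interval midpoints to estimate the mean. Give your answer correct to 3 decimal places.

7.571

Midpoints: 1.5, 4.5, 7.5, 10.5, 13.5
Σfm = 14×1.5 + 13×4.5 + 27×7.5 + 19×10.5 + 12×13.5 = 643.5
n = Σf = 85
Mean = 643.5 / 85 = 7.5706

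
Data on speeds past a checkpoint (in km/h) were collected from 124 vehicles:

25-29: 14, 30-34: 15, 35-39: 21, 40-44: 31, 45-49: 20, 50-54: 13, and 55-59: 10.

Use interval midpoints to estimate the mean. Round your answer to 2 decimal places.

41.31

Midpoints: 27, 32, 37, 42, 47, 52, 57
Σfm = 14×27 + 15×32 + 21×37 + 31×42 + 20×47 + 13×52 + 10×57 = 5123
n = Σf = 124
Mean = 5123 / 124 = 41.3145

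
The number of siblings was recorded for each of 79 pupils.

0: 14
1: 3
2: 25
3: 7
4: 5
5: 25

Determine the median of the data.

2

Cumulative frequencies: 14, 17, 42, 49, 54, 79
n = 79, so the median is the value in position (n+1)/2 = 40.
Position 40 falls at value 2.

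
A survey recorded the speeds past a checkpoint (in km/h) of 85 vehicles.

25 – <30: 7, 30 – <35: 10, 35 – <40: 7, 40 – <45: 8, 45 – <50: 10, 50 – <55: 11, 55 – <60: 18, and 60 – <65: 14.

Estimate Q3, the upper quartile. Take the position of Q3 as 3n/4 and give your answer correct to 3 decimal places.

57.986

Cumulative frequencies: 7, 17, 24, 32, 42, 53, 71, 85
n = 85; position = 3n/4 = 63.75.
This falls in the class 55 – <60: L = 55, F = 53, f = 18, h = 5.
Upper quartile ≈ 55 + ((63.75 − 53) / 18) × 5 = 57.9861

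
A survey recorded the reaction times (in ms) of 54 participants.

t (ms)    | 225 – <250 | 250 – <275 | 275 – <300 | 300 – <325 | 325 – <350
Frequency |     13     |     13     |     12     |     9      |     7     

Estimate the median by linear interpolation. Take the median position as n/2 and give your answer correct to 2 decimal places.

277.08

Cumulative frequencies: 13, 26, 38, 47, 54
n = 54; position = n/2 = 27.
This falls in the class 275 – <300: L = 275, F = 26, f = 12, h = 25.
Median ≈ 275 + ((27 − 26) / 12) × 25 = 277.0833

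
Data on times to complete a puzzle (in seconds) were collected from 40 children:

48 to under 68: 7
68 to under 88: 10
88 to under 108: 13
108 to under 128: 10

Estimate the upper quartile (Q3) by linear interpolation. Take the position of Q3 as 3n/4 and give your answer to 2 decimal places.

108.00

Cumulative frequencies: 7, 17, 30, 40
n = 40; position = 3n/4 = 30.
This falls in the class 88 to under 108: L = 88, F = 17, f = 13, h = 20.
Upper quartile ≈ 88 + ((30 − 17) / 13) × 20 = 108.0000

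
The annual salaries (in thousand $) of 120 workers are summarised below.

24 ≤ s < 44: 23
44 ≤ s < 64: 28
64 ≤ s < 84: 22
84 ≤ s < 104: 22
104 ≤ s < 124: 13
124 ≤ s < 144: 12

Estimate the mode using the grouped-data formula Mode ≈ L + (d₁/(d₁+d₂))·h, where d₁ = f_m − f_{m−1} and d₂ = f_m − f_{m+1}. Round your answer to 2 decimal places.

Modal class: 44 ≤ s < 64 (highest frequency 28).
d₁ = 28 − 23 = 5, d₂ = 28 − 22 = 6
Mode ≈ 44 + (5/(5+6)) × 20 = 44 + 9.0909 = 53.0909

53.09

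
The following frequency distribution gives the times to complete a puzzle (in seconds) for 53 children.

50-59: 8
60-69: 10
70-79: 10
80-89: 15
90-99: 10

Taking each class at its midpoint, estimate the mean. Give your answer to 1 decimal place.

Midpoints: 54.5, 64.5, 74.5, 84.5, 94.5
Σfm = 8×54.5 + 10×64.5 + 10×74.5 + 15×84.5 + 10×94.5 = 4038.5
n = Σf = 53
Mean = 4038.5 / 53 = 76.1981

76.2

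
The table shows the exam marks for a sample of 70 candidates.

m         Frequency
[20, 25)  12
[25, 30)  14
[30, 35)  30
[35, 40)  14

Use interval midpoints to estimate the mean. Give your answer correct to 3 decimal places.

30.786

Midpoints: 22.5, 27.5, 32.5, 37.5
Σfm = 12×22.5 + 14×27.5 + 30×32.5 + 14×37.5 = 2155
n = Σf = 70
Mean = 2155 / 70 = 30.7857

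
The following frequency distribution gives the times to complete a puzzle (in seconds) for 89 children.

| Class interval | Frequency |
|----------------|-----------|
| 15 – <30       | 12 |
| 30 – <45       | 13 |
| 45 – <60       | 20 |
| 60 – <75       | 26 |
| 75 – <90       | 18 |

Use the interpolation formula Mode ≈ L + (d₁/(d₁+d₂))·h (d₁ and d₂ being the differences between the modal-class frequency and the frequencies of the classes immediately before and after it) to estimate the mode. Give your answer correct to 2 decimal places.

66.43

Modal class: 60 – <75 (highest frequency 26).
d₁ = 26 − 20 = 6, d₂ = 26 − 18 = 8
Mode ≈ 60 + (6/(6+8)) × 15 = 60 + 6.4286 = 66.4286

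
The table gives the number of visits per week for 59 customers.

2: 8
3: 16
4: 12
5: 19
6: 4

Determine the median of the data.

Cumulative frequencies: 8, 24, 36, 55, 59
n = 59, so the median is the value in position (n+1)/2 = 30.
Position 30 falls at value 4.

4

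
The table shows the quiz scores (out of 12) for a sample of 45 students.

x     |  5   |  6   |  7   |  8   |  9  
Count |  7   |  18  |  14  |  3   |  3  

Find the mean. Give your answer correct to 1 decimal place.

6.5

Values: 5, 6, 7, 8, 9
Σfx = 7×5 + 18×6 + 14×7 + 3×8 + 3×9 = 292
n = Σf = 45
Mean = 292 / 45 = 6.4889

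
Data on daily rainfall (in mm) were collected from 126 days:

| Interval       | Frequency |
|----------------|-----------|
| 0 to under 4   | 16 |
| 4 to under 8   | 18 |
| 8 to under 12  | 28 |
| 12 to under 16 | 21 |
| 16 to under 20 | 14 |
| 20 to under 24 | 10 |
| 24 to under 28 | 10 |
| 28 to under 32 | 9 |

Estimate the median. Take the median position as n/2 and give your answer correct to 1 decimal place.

Cumulative frequencies: 16, 34, 62, 83, 97, 107, 117, 126
n = 126; position = n/2 = 63.
This falls in the class 12 to under 16: L = 12, F = 62, f = 21, h = 4.
Median ≈ 12 + ((63 − 62) / 21) × 4 = 12.1905

12.2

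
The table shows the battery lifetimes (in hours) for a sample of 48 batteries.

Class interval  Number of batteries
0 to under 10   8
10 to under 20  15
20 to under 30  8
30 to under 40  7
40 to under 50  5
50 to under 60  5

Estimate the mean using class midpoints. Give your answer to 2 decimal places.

Midpoints: 5, 15, 25, 35, 45, 55
Σfm = 8×5 + 15×15 + 8×25 + 7×35 + 5×45 + 5×55 = 1210
n = Σf = 48
Mean = 1210 / 48 = 25.2083

25.21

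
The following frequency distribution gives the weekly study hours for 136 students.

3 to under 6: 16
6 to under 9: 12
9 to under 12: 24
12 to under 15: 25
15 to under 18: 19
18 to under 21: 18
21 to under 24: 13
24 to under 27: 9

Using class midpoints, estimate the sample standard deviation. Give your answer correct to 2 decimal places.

6.11

Midpoints: 4.5, 7.5, 10.5, 13.5, 16.5, 19.5, 22.5, 25.5
n = 136, Σfm = 1938, mean = 14.2500
Σfm² = 32652
Σf(m − x̄)² = Σfm² − (Σfm)²/n = 32652 − 1938²/136 = 5035.5000
Sample variance = 5035.5000 / 135 = 37.3000
Standard deviation = √37.3000 = 6.1074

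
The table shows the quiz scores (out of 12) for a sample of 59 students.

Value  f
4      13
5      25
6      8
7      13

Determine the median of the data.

Cumulative frequencies: 13, 38, 46, 59
n = 59, so the median is the value in position (n+1)/2 = 30.
Position 30 falls at value 5.

5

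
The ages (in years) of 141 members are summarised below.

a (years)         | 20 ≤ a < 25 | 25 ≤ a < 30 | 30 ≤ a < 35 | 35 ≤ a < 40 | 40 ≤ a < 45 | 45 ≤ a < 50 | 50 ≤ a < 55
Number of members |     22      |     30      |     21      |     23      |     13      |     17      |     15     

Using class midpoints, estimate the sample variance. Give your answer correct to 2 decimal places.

95.28

Midpoints: 22.5, 27.5, 32.5, 37.5, 42.5, 47.5, 52.5
n = 141, Σfm = 5012.5, mean = 35.5496
Σfm² = 191531.25
Σf(m − x̄)² = Σfm² − (Σfm)²/n = 191531.25 − 5012.5²/141 = 13338.6525
Sample variance = 13338.6525 / 140 = 95.2761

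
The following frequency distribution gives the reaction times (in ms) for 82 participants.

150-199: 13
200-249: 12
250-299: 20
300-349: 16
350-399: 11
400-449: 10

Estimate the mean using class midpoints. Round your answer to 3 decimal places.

292.793

Midpoints: 174.5, 224.5, 274.5, 324.5, 374.5, 424.5
Σfm = 13×174.5 + 12×224.5 + 20×274.5 + 16×324.5 + 11×374.5 + 10×424.5 = 24009
n = Σf = 82
Mean = 24009 / 82 = 292.7927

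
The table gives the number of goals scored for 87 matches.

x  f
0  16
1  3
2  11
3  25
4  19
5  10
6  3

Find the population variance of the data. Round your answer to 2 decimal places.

2.87

Values: 0, 1, 2, 3, 4, 5, 6
n = 87, Σfx = 244, mean = 2.8046
Σfx² = 934
Σf(x − x̄)² = Σfx² − (Σfx)²/n = 934 − 244²/87 = 249.6782
Population variance = 249.6782 / 87 = 2.8699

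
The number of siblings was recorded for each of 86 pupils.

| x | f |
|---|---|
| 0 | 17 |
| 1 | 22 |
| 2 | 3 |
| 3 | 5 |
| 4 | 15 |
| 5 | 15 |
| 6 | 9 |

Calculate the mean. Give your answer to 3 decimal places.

Values: 0, 1, 2, 3, 4, 5, 6
Σfx = 17×0 + 22×1 + 3×2 + 5×3 + 15×4 + 15×5 + 9×6 = 232
n = Σf = 86
Mean = 232 / 86 = 2.6977

2.698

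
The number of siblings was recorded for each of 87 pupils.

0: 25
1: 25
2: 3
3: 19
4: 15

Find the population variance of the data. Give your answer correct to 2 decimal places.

2.26

Values: 0, 1, 2, 3, 4
n = 87, Σfx = 148, mean = 1.7011
Σfx² = 448
Σf(x − x̄)² = Σfx² − (Σfx)²/n = 448 − 148²/87 = 196.2299
Population variance = 196.2299 / 87 = 2.2555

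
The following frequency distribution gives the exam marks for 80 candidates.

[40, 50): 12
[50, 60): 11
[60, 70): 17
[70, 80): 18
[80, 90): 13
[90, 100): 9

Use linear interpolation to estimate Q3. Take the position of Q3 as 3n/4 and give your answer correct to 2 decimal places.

Cumulative frequencies: 12, 23, 40, 58, 71, 80
n = 80; position = 3n/4 = 60.
This falls in the class [80, 90): L = 80, F = 58, f = 13, h = 10.
Upper quartile ≈ 80 + ((60 − 58) / 13) × 10 = 81.5385

81.54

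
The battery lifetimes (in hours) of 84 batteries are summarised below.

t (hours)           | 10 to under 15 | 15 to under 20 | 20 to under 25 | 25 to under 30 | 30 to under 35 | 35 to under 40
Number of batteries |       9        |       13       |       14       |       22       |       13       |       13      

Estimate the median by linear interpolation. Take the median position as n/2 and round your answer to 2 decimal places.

26.36

Cumulative frequencies: 9, 22, 36, 58, 71, 84
n = 84; position = n/2 = 42.
This falls in the class 25 to under 30: L = 25, F = 36, f = 22, h = 5.
Median ≈ 25 + ((42 − 36) / 22) × 5 = 26.3636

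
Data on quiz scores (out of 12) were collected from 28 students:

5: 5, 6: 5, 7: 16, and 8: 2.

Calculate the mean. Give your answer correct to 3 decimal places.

6.536

Values: 5, 6, 7, 8
Σfx = 5×5 + 5×6 + 16×7 + 2×8 = 183
n = Σf = 28
Mean = 183 / 28 = 6.5357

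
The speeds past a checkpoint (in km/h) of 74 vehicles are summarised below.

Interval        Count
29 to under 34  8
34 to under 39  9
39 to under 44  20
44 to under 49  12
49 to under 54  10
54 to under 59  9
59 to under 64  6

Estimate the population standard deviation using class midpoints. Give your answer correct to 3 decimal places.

8.710

Midpoints: 31.5, 36.5, 41.5, 46.5, 51.5, 56.5, 61.5
n = 74, Σfm = 3361, mean = 45.4189
Σfm² = 158266.5
Σf(m − x̄)² = Σfm² − (Σfm)²/n = 158266.5 − 3361²/74 = 5613.5135
Population variance = 5613.5135 / 74 = 75.8583
Standard deviation = √75.8583 = 8.7097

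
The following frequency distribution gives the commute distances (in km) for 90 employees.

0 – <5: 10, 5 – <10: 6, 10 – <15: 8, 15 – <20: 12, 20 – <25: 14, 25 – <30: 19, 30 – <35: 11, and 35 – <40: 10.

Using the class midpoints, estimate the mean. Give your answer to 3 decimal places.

Midpoints: 2.5, 7.5, 12.5, 17.5, 22.5, 27.5, 32.5, 37.5
Σfm = 10×2.5 + 6×7.5 + 8×12.5 + 12×17.5 + 14×22.5 + 19×27.5 + 11×32.5 + 10×37.5 = 1950
n = Σf = 90
Mean = 1950 / 90 = 21.6667

21.667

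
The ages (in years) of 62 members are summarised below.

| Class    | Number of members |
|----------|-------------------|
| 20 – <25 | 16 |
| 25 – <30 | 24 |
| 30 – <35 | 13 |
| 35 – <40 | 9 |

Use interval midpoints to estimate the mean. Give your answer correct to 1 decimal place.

28.7

Midpoints: 22.5, 27.5, 32.5, 37.5
Σfm = 16×22.5 + 24×27.5 + 13×32.5 + 9×37.5 = 1780
n = Σf = 62
Mean = 1780 / 62 = 28.7097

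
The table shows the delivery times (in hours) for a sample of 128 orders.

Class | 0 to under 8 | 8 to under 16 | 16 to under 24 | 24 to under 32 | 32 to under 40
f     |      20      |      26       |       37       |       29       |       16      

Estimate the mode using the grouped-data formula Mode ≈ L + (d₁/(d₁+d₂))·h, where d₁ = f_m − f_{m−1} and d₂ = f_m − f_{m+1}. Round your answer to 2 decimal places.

20.63

Modal class: 16 to under 24 (highest frequency 37).
d₁ = 37 − 26 = 11, d₂ = 37 − 29 = 8
Mode ≈ 16 + (11/(11+8)) × 8 = 16 + 4.6316 = 20.6316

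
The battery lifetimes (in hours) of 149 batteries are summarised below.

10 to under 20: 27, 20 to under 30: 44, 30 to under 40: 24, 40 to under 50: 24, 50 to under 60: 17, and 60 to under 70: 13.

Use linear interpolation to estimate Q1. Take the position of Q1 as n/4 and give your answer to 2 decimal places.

22.33

Cumulative frequencies: 27, 71, 95, 119, 136, 149
n = 149; position = n/4 = 37.25.
This falls in the class 20 to under 30: L = 20, F = 27, f = 44, h = 10.
Lower quartile ≈ 20 + ((37.25 − 27) / 44) × 10 = 22.3295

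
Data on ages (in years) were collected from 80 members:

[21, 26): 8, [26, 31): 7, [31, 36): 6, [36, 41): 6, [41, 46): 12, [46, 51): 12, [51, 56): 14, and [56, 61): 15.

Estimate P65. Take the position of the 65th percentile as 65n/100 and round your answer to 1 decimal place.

51.4

Cumulative frequencies: 8, 15, 21, 27, 39, 51, 65, 80
n = 80; position = 65n/100 = 52.
This falls in the class [51, 56): L = 51, F = 51, f = 14, h = 5.
65th percentile ≈ 51 + ((52 − 51) / 14) × 5 = 51.3571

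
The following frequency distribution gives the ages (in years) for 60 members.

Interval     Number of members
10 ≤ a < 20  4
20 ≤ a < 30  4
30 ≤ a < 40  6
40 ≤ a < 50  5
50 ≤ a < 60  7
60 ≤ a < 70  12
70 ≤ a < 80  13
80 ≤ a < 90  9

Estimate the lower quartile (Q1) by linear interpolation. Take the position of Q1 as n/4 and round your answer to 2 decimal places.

42.00

Cumulative frequencies: 4, 8, 14, 19, 26, 38, 51, 60
n = 60; position = n/4 = 15.
This falls in the class 40 ≤ a < 50: L = 40, F = 14, f = 5, h = 10.
Lower quartile ≈ 40 + ((15 − 14) / 5) × 10 = 42.0000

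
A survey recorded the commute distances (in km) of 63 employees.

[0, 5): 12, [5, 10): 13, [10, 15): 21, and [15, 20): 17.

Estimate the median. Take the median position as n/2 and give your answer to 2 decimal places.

Cumulative frequencies: 12, 25, 46, 63
n = 63; position = n/2 = 31.5.
This falls in the class [10, 15): L = 10, F = 25, f = 21, h = 5.
Median ≈ 10 + ((31.5 − 25) / 21) × 5 = 11.5476

11.55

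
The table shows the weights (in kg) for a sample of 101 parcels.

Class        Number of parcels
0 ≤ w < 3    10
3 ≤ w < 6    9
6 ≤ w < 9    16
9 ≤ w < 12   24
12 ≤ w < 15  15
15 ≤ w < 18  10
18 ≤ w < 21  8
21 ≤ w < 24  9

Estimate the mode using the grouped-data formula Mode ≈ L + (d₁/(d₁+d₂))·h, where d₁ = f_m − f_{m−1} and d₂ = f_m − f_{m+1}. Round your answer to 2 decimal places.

10.41

Modal class: 9 ≤ w < 12 (highest frequency 24).
d₁ = 24 − 16 = 8, d₂ = 24 − 15 = 9
Mode ≈ 9 + (8/(8+9)) × 3 = 9 + 1.4118 = 10.4118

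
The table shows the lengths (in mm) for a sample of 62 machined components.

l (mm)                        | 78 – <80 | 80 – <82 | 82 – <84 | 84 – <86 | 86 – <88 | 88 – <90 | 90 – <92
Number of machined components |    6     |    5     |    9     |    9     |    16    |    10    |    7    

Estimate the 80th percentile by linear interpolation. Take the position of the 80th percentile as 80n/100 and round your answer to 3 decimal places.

Cumulative frequencies: 6, 11, 20, 29, 45, 55, 62
n = 62; position = 80n/100 = 49.6.
This falls in the class 88 – <90: L = 88, F = 45, f = 10, h = 2.
80th percentile ≈ 88 + ((49.6 − 45) / 10) × 2 = 88.9200

88.920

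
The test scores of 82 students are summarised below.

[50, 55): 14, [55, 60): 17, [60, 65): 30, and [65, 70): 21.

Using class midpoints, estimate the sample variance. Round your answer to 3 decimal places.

Midpoints: 52.5, 57.5, 62.5, 67.5
n = 82, Σfm = 5005, mean = 61.0366
Σfm² = 307662.5
Σf(m − x̄)² = Σfm² − (Σfm)²/n = 307662.5 − 5005²/82 = 2174.3902
Sample variance = 2174.3902 / 81 = 26.8443

26.844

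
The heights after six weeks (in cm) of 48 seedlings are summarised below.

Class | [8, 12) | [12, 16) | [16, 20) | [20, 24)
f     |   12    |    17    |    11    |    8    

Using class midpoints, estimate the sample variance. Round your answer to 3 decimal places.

Midpoints: 10, 14, 18, 22
n = 48, Σfm = 732, mean = 15.2500
Σfm² = 11968
Σf(m − x̄)² = Σfm² − (Σfm)²/n = 11968 − 732²/48 = 805.0000
Sample variance = 805.0000 / 47 = 17.1277

17.128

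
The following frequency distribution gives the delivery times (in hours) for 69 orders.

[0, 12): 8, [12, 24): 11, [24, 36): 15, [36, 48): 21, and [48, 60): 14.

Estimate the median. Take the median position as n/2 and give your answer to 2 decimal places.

36.29

Cumulative frequencies: 8, 19, 34, 55, 69
n = 69; position = n/2 = 34.5.
This falls in the class [36, 48): L = 36, F = 34, f = 21, h = 12.
Median ≈ 36 + ((34.5 − 34) / 21) × 12 = 36.2857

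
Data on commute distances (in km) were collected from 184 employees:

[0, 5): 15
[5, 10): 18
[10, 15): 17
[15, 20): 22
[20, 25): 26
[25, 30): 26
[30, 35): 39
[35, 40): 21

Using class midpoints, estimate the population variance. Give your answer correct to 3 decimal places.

Midpoints: 2.5, 7.5, 12.5, 17.5, 22.5, 27.5, 32.5, 37.5
n = 184, Σfm = 4125, mean = 22.4185
Σfm² = 114050
Σf(m − x̄)² = Σfm² − (Σfm)²/n = 114050 − 4125²/184 = 21573.7772
Population variance = 21573.7772 / 184 = 117.2488

117.249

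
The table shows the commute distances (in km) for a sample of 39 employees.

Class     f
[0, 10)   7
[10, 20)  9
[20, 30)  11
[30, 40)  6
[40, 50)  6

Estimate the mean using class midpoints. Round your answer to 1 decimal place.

Midpoints: 5, 15, 25, 35, 45
Σfm = 7×5 + 9×15 + 11×25 + 6×35 + 6×45 = 925
n = Σf = 39
Mean = 925 / 39 = 23.7179

23.7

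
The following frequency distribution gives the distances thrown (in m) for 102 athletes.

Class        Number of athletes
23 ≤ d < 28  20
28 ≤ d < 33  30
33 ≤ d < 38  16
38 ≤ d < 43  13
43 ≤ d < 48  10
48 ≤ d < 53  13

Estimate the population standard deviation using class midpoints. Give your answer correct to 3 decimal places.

Midpoints: 25.5, 30.5, 35.5, 40.5, 45.5, 50.5
n = 102, Σfm = 3631, mean = 35.5980
Σfm² = 136255.5
Σf(m − x̄)² = Σfm² − (Σfm)²/n = 136255.5 − 3631²/102 = 6999.0196
Population variance = 6999.0196 / 102 = 68.6178
Standard deviation = √68.6178 = 8.2836

8.284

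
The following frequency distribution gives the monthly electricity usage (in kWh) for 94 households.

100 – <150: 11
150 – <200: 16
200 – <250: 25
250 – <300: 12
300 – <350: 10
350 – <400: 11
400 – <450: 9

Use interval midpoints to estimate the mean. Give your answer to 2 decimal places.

Midpoints: 125, 175, 225, 275, 325, 375, 425
Σfm = 11×125 + 16×175 + 25×225 + 12×275 + 10×325 + 11×375 + 9×425 = 24300
n = Σf = 94
Mean = 24300 / 94 = 258.5106

258.51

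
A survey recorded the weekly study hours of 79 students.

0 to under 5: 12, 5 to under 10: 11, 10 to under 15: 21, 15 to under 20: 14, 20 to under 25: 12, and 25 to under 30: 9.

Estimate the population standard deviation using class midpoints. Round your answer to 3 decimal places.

7.767

Midpoints: 2.5, 7.5, 12.5, 17.5, 22.5, 27.5
n = 79, Σfm = 1137.5, mean = 14.3987
Σfm² = 21143.75
Σf(m − x̄)² = Σfm² − (Σfm)²/n = 21143.75 − 1137.5²/79 = 4765.1899
Population variance = 4765.1899 / 79 = 60.3189
Standard deviation = √60.3189 = 7.7665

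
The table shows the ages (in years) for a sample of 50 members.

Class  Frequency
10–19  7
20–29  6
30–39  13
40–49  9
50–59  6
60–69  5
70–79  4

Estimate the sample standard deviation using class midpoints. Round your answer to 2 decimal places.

17.82

Midpoints: 14.5, 24.5, 34.5, 44.5, 54.5, 64.5, 74.5
n = 50, Σfm = 2045, mean = 40.9000
Σfm² = 99192.5
Σf(m − x̄)² = Σfm² − (Σfm)²/n = 99192.5 − 2045²/50 = 15552.0000
Sample variance = 15552.0000 / 49 = 317.3878
Standard deviation = √317.3878 = 17.8154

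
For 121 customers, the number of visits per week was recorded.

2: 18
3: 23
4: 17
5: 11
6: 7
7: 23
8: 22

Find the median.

5

Cumulative frequencies: 18, 41, 58, 69, 76, 99, 121
n = 121, so the median is the value in position (n+1)/2 = 61.
Position 61 falls at value 5.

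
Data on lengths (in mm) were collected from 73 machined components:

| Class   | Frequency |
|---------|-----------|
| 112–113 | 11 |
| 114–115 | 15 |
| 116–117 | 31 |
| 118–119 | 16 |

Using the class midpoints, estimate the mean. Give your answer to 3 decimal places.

115.925

Midpoints: 112.5, 114.5, 116.5, 118.5
Σfm = 11×112.5 + 15×114.5 + 31×116.5 + 16×118.5 = 8462.5
n = Σf = 73
Mean = 8462.5 / 73 = 115.9247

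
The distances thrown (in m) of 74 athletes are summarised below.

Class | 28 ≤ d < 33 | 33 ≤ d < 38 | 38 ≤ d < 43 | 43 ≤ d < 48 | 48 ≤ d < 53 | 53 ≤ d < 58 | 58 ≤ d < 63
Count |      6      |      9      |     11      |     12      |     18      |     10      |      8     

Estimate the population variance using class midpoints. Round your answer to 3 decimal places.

77.013

Midpoints: 30.5, 35.5, 40.5, 45.5, 50.5, 55.5, 60.5
n = 74, Σfm = 3442, mean = 46.5135
Σfm² = 165798.5
Σf(m − x̄)² = Σfm² − (Σfm)²/n = 165798.5 − 3442²/74 = 5698.9865
Population variance = 5698.9865 / 74 = 77.0133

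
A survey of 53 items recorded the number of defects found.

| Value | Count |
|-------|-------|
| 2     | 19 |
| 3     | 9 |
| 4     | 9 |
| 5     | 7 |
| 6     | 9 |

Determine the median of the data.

Cumulative frequencies: 19, 28, 37, 44, 53
n = 53, so the median is the value in position (n+1)/2 = 27.
Position 27 falls at value 3.

3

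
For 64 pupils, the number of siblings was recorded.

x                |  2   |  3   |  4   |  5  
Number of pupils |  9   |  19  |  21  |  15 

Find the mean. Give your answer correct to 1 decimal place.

3.7

Values: 2, 3, 4, 5
Σfx = 9×2 + 19×3 + 21×4 + 15×5 = 234
n = Σf = 64
Mean = 234 / 64 = 3.6562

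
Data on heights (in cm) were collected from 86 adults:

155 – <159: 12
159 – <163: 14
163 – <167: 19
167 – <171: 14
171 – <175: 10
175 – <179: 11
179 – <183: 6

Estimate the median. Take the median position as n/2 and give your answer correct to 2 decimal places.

166.58

Cumulative frequencies: 12, 26, 45, 59, 69, 80, 86
n = 86; position = n/2 = 43.
This falls in the class 163 – <167: L = 163, F = 26, f = 19, h = 4.
Median ≈ 163 + ((43 − 26) / 19) × 4 = 166.5789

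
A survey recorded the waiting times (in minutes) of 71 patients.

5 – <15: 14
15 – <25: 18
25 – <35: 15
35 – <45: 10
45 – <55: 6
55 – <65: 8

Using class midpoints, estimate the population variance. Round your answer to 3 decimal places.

253.521

Midpoints: 10, 20, 30, 40, 50, 60
n = 71, Σfm = 2130, mean = 30.0000
Σfm² = 81900
Σf(m − x̄)² = Σfm² − (Σfm)²/n = 81900 − 2130²/71 = 18000.0000
Population variance = 18000.0000 / 71 = 253.5211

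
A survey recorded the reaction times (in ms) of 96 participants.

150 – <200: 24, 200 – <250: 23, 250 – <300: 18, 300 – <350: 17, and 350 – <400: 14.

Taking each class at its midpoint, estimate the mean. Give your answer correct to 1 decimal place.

261.5

Midpoints: 175, 225, 275, 325, 375
Σfm = 24×175 + 23×225 + 18×275 + 17×325 + 14×375 = 25100
n = Σf = 96
Mean = 25100 / 96 = 261.4583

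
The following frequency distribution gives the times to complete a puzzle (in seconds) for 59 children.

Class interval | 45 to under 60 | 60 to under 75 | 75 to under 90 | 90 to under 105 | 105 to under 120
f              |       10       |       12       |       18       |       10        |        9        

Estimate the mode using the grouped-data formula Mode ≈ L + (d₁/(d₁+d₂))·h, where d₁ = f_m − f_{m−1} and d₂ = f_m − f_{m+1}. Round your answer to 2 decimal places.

81.43

Modal class: 75 to under 90 (highest frequency 18).
d₁ = 18 − 12 = 6, d₂ = 18 − 10 = 8
Mode ≈ 75 + (6/(6+8)) × 15 = 75 + 6.4286 = 81.4286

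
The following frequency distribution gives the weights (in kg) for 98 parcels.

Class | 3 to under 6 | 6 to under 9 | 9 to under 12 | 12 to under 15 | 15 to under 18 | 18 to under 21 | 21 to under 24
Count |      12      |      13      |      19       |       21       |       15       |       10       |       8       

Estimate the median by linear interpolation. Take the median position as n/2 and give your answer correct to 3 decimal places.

12.714

Cumulative frequencies: 12, 25, 44, 65, 80, 90, 98
n = 98; position = n/2 = 49.
This falls in the class 12 to under 15: L = 12, F = 44, f = 21, h = 3.
Median ≈ 12 + ((49 − 44) / 21) × 3 = 12.7143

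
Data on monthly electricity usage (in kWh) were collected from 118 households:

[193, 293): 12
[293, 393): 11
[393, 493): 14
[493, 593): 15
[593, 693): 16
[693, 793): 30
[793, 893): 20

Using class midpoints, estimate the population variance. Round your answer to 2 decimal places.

37905.77

Midpoints: 243, 343, 443, 543, 643, 743, 843
n = 118, Σfm = 70474, mean = 597.2373
Σfm² = 46562582
Σf(m − x̄)² = Σfm² − (Σfm)²/n = 46562582 − 70474²/118 = 4472881.3559
Population variance = 4472881.3559 / 118 = 37905.7742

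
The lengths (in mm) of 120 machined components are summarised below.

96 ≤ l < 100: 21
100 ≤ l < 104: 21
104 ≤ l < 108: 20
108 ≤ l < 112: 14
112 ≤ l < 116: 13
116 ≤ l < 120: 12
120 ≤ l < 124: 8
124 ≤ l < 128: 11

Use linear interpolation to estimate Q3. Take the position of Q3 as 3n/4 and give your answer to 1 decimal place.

Cumulative frequencies: 21, 42, 62, 76, 89, 101, 109, 120
n = 120; position = 3n/4 = 90.
This falls in the class 116 ≤ l < 120: L = 116, F = 89, f = 12, h = 4.
Upper quartile ≈ 116 + ((90 − 89) / 12) × 4 = 116.3333

116.3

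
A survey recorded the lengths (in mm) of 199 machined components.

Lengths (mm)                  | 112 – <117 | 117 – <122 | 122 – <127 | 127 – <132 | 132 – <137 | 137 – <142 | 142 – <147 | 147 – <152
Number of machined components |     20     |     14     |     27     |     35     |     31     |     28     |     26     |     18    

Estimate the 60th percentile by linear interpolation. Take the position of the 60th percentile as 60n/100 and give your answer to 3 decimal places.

135.774

Cumulative frequencies: 20, 34, 61, 96, 127, 155, 181, 199
n = 199; position = 60n/100 = 119.4.
This falls in the class 132 – <137: L = 132, F = 96, f = 31, h = 5.
60th percentile ≈ 132 + ((119.4 − 96) / 31) × 5 = 135.7742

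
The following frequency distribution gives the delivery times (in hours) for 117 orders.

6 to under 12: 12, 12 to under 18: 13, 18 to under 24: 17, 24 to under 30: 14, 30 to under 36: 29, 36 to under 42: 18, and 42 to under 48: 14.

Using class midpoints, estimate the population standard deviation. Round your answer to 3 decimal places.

11.056

Midpoints: 9, 15, 21, 27, 33, 39, 45
n = 117, Σfm = 3327, mean = 28.4359
Σfm² = 108909
Σf(m − x̄)² = Σfm² − (Σfm)²/n = 108909 − 3327²/117 = 14302.7692
Population variance = 14302.7692 / 117 = 122.2459
Standard deviation = √122.2459 = 11.0565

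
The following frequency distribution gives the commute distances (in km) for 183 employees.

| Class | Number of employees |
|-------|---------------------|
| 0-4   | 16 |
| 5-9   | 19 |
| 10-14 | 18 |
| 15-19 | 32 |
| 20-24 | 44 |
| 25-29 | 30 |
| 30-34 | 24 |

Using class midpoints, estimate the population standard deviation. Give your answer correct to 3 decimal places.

Midpoints: 2, 7, 12, 17, 22, 27, 32
n = 183, Σfm = 3471, mean = 18.9672
Σfm² = 80577
Σf(m − x̄)² = Σfm² − (Σfm)²/n = 80577 − 3471²/183 = 14741.8033
Population variance = 14741.8033 / 183 = 80.5563
Standard deviation = √80.5563 = 8.9753

8.975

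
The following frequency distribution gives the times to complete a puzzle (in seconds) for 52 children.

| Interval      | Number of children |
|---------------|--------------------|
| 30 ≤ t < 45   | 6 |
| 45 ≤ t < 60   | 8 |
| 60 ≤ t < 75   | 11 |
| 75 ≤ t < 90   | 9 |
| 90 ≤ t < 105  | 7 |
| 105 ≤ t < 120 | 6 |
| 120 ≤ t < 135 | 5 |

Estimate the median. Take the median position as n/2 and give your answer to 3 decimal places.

Cumulative frequencies: 6, 14, 25, 34, 41, 47, 52
n = 52; position = n/2 = 26.
This falls in the class 75 ≤ t < 90: L = 75, F = 25, f = 9, h = 15.
Median ≈ 75 + ((26 − 25) / 9) × 15 = 76.6667

76.667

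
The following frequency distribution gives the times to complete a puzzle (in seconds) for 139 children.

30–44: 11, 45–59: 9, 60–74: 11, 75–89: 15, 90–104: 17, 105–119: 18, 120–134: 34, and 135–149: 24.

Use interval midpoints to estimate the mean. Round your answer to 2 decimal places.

Midpoints: 37, 52, 67, 82, 97, 112, 127, 142
Σfm = 11×37 + 9×52 + 11×67 + 15×82 + 17×97 + 18×112 + 34×127 + 24×142 = 14233
n = Σf = 139
Mean = 14233 / 139 = 102.3957

102.40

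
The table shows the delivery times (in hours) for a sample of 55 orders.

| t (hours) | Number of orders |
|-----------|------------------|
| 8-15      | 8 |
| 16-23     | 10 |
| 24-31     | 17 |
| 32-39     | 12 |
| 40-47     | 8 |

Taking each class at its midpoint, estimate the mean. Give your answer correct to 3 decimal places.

27.791

Midpoints: 11.5, 19.5, 27.5, 35.5, 43.5
Σfm = 8×11.5 + 10×19.5 + 17×27.5 + 12×35.5 + 8×43.5 = 1528.5
n = Σf = 55
Mean = 1528.5 / 55 = 27.7909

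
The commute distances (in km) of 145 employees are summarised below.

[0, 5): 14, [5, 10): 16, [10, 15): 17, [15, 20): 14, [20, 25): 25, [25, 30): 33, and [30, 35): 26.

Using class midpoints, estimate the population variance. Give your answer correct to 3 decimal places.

Midpoints: 2.5, 7.5, 12.5, 17.5, 22.5, 27.5, 32.5
n = 145, Σfm = 2927.5, mean = 20.1897
Σfm² = 73006.25
Σf(m − x̄)² = Σfm² − (Σfm)²/n = 73006.25 − 2927.5²/145 = 13901.0345
Population variance = 13901.0345 / 145 = 95.8692

95.869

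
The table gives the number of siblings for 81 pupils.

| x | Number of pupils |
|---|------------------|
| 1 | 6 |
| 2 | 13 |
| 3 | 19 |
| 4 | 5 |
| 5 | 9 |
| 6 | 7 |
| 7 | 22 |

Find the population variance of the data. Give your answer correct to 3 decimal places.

4.341

Values: 1, 2, 3, 4, 5, 6, 7
n = 81, Σfx = 350, mean = 4.3210
Σfx² = 1864
Σf(x − x̄)² = Σfx² − (Σfx)²/n = 1864 − 350²/81 = 351.6543
Population variance = 351.6543 / 81 = 4.3414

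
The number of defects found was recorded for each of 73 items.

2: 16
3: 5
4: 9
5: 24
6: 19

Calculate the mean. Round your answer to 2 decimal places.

4.34

Values: 2, 3, 4, 5, 6
Σfx = 16×2 + 5×3 + 9×4 + 24×5 + 19×6 = 317
n = Σf = 73
Mean = 317 / 73 = 4.3425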